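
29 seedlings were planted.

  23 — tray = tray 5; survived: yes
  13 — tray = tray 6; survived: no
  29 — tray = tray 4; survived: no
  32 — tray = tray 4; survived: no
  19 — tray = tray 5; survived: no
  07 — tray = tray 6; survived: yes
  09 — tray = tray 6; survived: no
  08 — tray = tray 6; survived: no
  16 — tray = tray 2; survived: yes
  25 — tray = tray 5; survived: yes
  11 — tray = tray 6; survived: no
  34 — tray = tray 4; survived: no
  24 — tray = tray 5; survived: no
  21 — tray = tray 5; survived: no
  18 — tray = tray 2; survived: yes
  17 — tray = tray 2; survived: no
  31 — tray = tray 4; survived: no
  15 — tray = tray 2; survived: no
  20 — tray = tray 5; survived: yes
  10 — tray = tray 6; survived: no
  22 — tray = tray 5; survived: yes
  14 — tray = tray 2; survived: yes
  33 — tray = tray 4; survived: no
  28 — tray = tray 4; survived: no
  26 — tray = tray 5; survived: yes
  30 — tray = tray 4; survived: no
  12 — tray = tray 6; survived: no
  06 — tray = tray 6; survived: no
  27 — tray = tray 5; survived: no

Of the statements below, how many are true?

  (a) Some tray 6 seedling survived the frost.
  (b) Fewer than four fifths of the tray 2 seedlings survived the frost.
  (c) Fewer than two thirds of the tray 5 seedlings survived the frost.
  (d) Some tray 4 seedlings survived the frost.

(a) tray 6: |A| = 8, |A ∩ B| = 1; needs A ∩ B ≠ ∅ (|A ∩ B| ≥ 1) — true.
(b) tray 2: |A| = 5, |A ∩ B| = 3; needs |A ∩ B| / |A| < 4/5 — true.
(c) tray 5: |A| = 9, |A ∩ B| = 5; needs |A ∩ B| / |A| < 2/3 — true.
(d) tray 4: |A| = 7, |A ∩ B| = 0; needs A ∩ B ≠ ∅ (|A ∩ B| ≥ 1) — false.

3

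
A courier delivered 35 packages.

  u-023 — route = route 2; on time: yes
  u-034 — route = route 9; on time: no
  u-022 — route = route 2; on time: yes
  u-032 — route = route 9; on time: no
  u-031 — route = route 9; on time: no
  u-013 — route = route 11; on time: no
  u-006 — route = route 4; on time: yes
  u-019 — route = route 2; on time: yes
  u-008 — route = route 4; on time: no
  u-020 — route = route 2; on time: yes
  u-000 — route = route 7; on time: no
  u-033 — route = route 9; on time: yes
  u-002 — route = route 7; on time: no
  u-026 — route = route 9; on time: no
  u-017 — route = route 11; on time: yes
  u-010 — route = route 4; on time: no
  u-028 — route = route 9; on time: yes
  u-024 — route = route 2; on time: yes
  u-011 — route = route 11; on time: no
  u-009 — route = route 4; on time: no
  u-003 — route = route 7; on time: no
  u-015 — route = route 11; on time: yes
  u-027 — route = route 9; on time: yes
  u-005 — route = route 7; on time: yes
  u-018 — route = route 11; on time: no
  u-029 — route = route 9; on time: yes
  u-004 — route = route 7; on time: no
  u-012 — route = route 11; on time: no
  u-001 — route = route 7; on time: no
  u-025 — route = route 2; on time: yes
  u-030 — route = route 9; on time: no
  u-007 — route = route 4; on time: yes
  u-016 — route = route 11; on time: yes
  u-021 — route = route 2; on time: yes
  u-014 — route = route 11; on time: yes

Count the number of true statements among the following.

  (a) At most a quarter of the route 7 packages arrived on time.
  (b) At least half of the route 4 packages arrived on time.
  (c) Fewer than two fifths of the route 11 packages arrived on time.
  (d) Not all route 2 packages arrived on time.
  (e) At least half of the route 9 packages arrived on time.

(a) route 7: |A| = 6, |A ∩ B| = 1; needs |A ∩ B| / |A| ≤ 1/4 — true.
(b) route 4: |A| = 5, |A ∩ B| = 2; needs |A ∩ B| ≥ |A ∖ B| — false.
(c) route 11: |A| = 8, |A ∩ B| = 4; needs |A ∩ B| / |A| < 2/5 — false.
(d) route 2: |A| = 7, |A ∩ B| = 7; needs A ⊄ B (|A ∖ B| ≥ 1) — false.
(e) route 9: |A| = 9, |A ∩ B| = 4; needs |A ∩ B| ≥ |A ∖ B| — false.

1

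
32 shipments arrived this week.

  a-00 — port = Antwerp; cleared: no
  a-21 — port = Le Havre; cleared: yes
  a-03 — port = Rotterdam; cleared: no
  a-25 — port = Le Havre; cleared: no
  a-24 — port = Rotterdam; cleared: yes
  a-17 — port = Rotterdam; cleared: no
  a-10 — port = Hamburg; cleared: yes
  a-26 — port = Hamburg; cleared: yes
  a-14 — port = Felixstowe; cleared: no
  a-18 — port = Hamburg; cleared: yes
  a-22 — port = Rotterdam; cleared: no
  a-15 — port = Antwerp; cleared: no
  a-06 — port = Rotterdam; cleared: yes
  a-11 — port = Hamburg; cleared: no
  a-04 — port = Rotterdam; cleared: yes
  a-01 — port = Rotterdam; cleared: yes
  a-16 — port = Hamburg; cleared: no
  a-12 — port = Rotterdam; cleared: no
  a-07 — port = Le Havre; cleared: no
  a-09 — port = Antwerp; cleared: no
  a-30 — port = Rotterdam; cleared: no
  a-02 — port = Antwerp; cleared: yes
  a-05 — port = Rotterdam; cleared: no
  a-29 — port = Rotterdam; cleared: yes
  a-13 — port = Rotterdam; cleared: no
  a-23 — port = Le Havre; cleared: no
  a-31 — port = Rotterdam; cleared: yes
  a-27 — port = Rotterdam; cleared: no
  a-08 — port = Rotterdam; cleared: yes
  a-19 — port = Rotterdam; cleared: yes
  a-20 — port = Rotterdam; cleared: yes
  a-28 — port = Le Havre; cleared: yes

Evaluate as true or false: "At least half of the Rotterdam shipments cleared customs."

'At least half of the Rotterdam shipments cleared customs' holds iff |A ∩ B| ≥ |A ∖ B|.
|A| = 17, |A ∩ B| = 9, |A ∖ B| = 8.
9 > 8, so the statement is true.

True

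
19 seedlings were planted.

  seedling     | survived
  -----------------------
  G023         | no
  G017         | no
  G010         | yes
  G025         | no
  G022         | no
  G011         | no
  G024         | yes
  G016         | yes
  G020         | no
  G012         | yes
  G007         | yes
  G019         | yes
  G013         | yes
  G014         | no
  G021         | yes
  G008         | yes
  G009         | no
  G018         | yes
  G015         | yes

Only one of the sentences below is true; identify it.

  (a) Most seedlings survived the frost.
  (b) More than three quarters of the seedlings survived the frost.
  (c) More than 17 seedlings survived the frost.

(a)

|A| = 19, |A ∩ B| = 11, |A ∖ B| = 8.
(a) requires |A ∩ B| > |A ∖ B|: true.
(b) requires |A ∩ B| / |A| > 3/4: false.
(c) requires |A ∩ B| > 17: false.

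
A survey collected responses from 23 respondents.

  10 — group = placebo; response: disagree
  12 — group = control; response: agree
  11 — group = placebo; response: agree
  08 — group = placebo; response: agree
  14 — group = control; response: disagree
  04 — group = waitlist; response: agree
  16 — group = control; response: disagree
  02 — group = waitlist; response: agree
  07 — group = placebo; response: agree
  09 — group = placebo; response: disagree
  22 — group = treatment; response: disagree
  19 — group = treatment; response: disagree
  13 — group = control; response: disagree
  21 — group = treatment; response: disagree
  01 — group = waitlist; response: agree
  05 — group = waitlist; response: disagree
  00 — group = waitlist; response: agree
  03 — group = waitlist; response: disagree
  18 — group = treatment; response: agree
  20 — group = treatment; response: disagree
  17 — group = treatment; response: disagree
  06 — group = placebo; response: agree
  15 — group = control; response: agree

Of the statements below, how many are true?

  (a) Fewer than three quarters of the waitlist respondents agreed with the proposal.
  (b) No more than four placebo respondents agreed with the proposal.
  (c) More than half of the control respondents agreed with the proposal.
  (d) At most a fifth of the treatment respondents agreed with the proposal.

(a) waitlist: |A| = 6, |A ∩ B| = 4; needs |A ∩ B| / |A| < 3/4 — true.
(b) placebo: |A| = 6, |A ∩ B| = 4; needs |A ∩ B| ≤ 4 — true.
(c) control: |A| = 5, |A ∩ B| = 2; needs |A ∩ B| > |A ∖ B| — false.
(d) treatment: |A| = 6, |A ∩ B| = 1; needs |A ∩ B| / |A| ≤ 1/5 — true.

3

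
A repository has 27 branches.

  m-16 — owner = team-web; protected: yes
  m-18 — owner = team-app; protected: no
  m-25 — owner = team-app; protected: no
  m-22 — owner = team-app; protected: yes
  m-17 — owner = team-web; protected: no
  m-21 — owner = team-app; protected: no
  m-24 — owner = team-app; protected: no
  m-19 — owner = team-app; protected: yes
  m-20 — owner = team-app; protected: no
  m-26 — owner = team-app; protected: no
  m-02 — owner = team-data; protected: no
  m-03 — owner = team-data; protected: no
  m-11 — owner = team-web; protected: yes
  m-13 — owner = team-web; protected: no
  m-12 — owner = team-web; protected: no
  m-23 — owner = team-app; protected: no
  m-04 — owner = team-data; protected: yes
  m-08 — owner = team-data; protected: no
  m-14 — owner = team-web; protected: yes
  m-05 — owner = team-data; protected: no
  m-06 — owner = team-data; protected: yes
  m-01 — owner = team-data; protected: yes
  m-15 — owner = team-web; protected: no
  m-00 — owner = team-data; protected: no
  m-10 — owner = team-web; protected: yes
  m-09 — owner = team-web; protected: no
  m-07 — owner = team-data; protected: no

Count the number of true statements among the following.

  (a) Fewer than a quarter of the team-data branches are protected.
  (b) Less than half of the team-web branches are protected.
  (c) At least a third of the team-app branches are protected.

(a) team-data: |A| = 9, |A ∩ B| = 3; needs |A ∩ B| / |A| < 1/4 — false.
(b) team-web: |A| = 9, |A ∩ B| = 4; needs |A ∩ B| < |A ∖ B| — true.
(c) team-app: |A| = 9, |A ∩ B| = 2; needs |A ∩ B| / |A| ≥ 1/3 — false.

1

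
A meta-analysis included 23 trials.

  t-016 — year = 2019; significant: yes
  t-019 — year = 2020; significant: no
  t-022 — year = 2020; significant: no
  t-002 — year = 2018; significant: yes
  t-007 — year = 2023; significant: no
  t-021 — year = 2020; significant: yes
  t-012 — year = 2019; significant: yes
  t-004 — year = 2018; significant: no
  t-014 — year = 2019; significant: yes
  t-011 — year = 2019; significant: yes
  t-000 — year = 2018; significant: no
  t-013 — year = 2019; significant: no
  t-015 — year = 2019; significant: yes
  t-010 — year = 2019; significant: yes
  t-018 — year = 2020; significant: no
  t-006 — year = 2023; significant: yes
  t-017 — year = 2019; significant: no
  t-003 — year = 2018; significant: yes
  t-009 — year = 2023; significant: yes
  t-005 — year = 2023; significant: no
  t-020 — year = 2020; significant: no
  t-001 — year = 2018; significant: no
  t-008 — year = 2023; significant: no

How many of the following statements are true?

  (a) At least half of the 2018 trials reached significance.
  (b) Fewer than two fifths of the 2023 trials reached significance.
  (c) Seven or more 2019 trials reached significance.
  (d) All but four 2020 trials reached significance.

(a) 2018: |A| = 5, |A ∩ B| = 2; needs |A ∩ B| ≥ |A ∖ B| — false.
(b) 2023: |A| = 5, |A ∩ B| = 2; needs |A ∩ B| / |A| < 2/5 — false.
(c) 2019: |A| = 8, |A ∩ B| = 6; needs |A ∩ B| ≥ 7 — false.
(d) 2020: |A| = 5, |A ∩ B| = 1; needs |A ∖ B| = 4 — true.

1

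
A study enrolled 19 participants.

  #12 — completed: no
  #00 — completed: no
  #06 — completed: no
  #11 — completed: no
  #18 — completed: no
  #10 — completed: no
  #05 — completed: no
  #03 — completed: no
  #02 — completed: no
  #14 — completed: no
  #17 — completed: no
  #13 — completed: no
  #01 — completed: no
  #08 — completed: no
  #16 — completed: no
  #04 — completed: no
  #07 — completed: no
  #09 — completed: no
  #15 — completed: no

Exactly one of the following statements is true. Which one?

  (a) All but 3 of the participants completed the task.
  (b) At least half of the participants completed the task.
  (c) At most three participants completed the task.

(c)

|A| = 19, |A ∩ B| = 0, |A ∖ B| = 19.
(a) requires |A ∖ B| = 3: false.
(b) requires |A ∩ B| ≥ |A ∖ B|: false.
(c) requires |A ∩ B| ≤ 3: true.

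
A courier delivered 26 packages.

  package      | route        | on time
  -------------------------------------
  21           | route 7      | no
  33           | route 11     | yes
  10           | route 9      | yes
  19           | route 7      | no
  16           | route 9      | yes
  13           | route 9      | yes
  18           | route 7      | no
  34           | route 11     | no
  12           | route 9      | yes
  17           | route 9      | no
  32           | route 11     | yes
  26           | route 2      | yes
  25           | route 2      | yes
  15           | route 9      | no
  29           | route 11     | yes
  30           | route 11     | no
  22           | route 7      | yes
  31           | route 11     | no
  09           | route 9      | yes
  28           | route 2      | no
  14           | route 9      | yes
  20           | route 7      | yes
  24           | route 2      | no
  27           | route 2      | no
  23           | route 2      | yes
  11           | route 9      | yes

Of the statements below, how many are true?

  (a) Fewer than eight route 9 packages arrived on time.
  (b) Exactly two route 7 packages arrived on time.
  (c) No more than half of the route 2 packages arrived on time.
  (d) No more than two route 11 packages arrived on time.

3

(a) route 9: |A| = 9, |A ∩ B| = 7; needs |A ∩ B| < 8 — true.
(b) route 7: |A| = 5, |A ∩ B| = 2; needs |A ∩ B| = 2 — true.
(c) route 2: |A| = 6, |A ∩ B| = 3; needs |A ∩ B| ≤ |A ∖ B| — true.
(d) route 11: |A| = 6, |A ∩ B| = 3; needs |A ∩ B| ≤ 2 — false.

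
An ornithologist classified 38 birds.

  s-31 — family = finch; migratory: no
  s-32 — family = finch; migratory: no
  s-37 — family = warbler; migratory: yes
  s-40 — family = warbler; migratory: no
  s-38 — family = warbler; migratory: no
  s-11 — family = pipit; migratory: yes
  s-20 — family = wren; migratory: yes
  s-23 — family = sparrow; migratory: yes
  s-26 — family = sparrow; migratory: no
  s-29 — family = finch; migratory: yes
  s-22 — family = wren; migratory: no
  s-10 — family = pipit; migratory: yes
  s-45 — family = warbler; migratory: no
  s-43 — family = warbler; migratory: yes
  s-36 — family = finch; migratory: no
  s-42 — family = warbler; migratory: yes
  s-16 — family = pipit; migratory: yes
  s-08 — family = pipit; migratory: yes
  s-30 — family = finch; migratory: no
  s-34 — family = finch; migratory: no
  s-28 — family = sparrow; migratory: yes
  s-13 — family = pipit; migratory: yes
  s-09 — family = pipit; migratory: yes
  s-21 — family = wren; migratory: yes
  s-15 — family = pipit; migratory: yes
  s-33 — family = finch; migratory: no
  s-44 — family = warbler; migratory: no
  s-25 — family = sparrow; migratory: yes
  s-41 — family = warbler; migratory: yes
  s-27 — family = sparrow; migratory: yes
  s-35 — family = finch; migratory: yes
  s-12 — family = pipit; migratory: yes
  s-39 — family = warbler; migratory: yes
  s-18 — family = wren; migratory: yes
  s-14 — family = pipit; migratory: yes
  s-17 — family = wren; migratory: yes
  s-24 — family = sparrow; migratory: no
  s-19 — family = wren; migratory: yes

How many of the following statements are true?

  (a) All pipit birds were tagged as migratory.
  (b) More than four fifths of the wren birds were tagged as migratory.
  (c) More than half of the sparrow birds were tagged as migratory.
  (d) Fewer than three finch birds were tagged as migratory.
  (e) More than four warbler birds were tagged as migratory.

(a) pipit: |A| = 9, |A ∩ B| = 9; needs A ⊆ B, i.e. every element of A is in B (|A ∖ B| = 0) — true.
(b) wren: |A| = 6, |A ∩ B| = 5; needs |A ∩ B| / |A| > 4/5 — true.
(c) sparrow: |A| = 6, |A ∩ B| = 4; needs |A ∩ B| > |A ∖ B| — true.
(d) finch: |A| = 8, |A ∩ B| = 2; needs |A ∩ B| < 3 — true.
(e) warbler: |A| = 9, |A ∩ B| = 5; needs |A ∩ B| > 4 — true.

5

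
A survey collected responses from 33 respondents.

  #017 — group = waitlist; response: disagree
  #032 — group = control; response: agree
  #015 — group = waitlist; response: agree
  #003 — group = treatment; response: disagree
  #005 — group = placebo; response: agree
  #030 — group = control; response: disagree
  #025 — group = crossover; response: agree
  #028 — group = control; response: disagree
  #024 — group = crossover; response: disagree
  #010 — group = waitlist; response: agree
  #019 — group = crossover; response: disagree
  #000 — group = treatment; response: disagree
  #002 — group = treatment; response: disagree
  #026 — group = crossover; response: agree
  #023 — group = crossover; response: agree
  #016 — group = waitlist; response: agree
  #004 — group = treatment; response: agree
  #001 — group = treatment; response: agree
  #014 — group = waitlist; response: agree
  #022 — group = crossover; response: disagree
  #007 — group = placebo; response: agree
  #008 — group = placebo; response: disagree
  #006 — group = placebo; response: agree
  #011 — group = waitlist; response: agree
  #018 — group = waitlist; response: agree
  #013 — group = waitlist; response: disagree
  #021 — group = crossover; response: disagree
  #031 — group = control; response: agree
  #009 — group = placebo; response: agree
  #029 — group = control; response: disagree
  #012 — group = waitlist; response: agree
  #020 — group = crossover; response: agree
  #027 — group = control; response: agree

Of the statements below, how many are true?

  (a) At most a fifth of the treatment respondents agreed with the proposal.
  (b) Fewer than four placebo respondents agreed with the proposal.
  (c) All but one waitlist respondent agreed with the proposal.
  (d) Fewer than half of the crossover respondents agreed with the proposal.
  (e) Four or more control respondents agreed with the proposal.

0

(a) treatment: |A| = 5, |A ∩ B| = 2; needs |A ∩ B| / |A| ≤ 1/5 — false.
(b) placebo: |A| = 5, |A ∩ B| = 4; needs |A ∩ B| < 4 — false.
(c) waitlist: |A| = 9, |A ∩ B| = 7; needs |A ∖ B| = 1 — false.
(d) crossover: |A| = 8, |A ∩ B| = 4; needs |A ∩ B| < |A ∖ B| — false.
(e) control: |A| = 6, |A ∩ B| = 3; needs |A ∩ B| ≥ 4 — false.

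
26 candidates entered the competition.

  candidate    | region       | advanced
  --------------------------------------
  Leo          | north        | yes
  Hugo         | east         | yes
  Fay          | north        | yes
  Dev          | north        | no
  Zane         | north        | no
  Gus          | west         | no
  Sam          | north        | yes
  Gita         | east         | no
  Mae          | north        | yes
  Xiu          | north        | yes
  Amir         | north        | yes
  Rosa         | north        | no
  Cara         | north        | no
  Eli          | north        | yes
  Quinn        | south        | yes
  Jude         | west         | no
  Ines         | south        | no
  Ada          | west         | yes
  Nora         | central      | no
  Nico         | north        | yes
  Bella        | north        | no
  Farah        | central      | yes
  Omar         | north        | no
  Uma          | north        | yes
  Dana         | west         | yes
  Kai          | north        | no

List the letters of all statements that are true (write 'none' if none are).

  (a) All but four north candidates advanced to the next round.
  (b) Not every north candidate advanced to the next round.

|A| = 16, |A ∩ B| = 9, |A ∖ B| = 7.
(a) |A ∖ B| = 4: fails.
(b) A ⊄ B (|A ∖ B| ≥ 1): holds.

(b)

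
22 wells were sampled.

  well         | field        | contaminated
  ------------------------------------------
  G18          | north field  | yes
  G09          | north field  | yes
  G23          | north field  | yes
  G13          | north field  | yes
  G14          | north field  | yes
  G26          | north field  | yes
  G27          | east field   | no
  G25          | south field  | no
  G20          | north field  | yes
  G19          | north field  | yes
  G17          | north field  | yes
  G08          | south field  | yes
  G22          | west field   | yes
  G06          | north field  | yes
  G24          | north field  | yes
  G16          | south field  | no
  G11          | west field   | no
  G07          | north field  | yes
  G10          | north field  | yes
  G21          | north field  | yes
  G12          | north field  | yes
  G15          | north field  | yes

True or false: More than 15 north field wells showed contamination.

Truth condition: |A ∩ B| > 15.
|A| = 16, |A ∩ B| = 16, |A ∖ B| = 0.
|A ∩ B| = 16, so the statement is true.

True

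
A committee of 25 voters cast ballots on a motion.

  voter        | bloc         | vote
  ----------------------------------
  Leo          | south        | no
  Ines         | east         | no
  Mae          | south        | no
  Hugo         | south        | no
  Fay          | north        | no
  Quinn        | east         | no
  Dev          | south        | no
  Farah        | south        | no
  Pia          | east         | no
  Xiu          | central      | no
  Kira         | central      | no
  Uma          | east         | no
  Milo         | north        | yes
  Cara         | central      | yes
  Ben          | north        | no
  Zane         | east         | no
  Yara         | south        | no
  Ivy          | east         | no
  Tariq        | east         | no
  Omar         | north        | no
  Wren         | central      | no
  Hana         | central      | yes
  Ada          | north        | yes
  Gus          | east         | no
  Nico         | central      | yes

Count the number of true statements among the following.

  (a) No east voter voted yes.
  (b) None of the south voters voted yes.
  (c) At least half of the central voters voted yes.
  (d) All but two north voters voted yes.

(a) east: |A| = 8, |A ∩ B| = 0; needs A ∩ B = ∅ (|A ∩ B| = 0) — true.
(b) south: |A| = 6, |A ∩ B| = 0; needs A ∩ B = ∅ (|A ∩ B| = 0) — true.
(c) central: |A| = 6, |A ∩ B| = 3; needs |A ∩ B| ≥ |A ∖ B| — true.
(d) north: |A| = 5, |A ∩ B| = 2; needs |A ∖ B| = 2 — false.

3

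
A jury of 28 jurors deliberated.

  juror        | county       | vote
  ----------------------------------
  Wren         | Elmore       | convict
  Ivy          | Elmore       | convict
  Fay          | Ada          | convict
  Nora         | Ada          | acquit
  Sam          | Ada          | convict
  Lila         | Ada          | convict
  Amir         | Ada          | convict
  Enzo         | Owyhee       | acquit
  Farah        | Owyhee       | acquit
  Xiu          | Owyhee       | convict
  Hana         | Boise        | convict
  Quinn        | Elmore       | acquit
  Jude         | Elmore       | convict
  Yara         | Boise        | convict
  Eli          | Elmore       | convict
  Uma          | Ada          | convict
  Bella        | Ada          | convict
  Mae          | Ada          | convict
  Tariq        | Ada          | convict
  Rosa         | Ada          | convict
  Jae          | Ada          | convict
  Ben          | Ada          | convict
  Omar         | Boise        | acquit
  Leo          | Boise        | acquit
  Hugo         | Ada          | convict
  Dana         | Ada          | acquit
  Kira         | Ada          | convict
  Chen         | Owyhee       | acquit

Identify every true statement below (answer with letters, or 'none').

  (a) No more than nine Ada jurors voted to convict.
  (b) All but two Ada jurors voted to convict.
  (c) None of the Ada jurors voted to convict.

(b)

|A| = 15, |A ∩ B| = 13, |A ∖ B| = 2.
(a) |A ∩ B| ≤ 9: fails.
(b) |A ∖ B| = 2: holds.
(c) A ∩ B = ∅ (|A ∩ B| = 0): fails.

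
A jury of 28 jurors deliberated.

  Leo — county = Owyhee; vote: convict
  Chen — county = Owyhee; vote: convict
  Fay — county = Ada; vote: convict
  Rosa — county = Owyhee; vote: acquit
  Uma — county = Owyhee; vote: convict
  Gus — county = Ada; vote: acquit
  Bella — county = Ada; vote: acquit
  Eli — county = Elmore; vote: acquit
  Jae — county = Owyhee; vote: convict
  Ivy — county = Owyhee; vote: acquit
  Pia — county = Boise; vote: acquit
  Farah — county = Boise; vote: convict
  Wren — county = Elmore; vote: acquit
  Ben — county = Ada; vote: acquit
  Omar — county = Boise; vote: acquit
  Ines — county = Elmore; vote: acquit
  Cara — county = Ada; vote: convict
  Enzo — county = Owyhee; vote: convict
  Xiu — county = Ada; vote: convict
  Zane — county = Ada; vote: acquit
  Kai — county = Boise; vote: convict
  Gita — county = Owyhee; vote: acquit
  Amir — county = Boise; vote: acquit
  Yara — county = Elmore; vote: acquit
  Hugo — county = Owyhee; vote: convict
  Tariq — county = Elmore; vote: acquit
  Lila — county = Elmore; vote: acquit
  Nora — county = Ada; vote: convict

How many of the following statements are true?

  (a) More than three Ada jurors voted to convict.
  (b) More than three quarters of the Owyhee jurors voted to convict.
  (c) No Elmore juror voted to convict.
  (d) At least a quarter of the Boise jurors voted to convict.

3

(a) Ada: |A| = 8, |A ∩ B| = 4; needs |A ∩ B| > 3 — true.
(b) Owyhee: |A| = 9, |A ∩ B| = 6; needs |A ∩ B| / |A| > 3/4 — false.
(c) Elmore: |A| = 6, |A ∩ B| = 0; needs A ∩ B = ∅ (|A ∩ B| = 0) — true.
(d) Boise: |A| = 5, |A ∩ B| = 2; needs |A ∩ B| / |A| ≥ 1/4 — true.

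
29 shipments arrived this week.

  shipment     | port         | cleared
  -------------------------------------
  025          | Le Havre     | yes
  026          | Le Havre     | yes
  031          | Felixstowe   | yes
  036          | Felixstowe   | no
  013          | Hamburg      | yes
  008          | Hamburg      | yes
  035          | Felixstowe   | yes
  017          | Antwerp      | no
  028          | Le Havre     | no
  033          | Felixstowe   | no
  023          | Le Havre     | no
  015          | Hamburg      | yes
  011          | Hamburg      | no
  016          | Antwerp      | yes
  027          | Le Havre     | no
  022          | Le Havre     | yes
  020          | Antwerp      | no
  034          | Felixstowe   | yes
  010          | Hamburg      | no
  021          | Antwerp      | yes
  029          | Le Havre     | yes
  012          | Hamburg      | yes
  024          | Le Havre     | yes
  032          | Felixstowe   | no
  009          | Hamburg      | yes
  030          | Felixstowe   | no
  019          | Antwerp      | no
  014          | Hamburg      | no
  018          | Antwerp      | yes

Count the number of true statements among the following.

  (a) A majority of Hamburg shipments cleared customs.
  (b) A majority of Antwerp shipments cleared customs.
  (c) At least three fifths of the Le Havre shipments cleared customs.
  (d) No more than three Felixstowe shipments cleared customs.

3

(a) Hamburg: |A| = 8, |A ∩ B| = 5; needs |A ∩ B| > |A ∖ B| — true.
(b) Antwerp: |A| = 6, |A ∩ B| = 3; needs |A ∩ B| > |A ∖ B| — false.
(c) Le Havre: |A| = 8, |A ∩ B| = 5; needs |A ∩ B| / |A| ≥ 3/5 — true.
(d) Felixstowe: |A| = 7, |A ∩ B| = 3; needs |A ∩ B| ≤ 3 — true.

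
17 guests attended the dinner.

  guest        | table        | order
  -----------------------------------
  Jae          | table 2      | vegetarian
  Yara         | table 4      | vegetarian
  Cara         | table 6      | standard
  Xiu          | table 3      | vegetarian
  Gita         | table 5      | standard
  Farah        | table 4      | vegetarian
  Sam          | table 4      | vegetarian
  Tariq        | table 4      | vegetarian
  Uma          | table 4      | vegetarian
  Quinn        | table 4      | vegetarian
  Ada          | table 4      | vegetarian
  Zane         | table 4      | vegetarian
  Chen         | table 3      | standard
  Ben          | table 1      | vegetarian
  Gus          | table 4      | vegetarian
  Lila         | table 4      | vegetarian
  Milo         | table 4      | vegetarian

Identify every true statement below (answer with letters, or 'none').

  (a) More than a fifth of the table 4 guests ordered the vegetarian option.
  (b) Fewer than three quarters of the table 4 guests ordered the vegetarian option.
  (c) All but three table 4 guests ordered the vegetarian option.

(a)

|A| = 11, |A ∩ B| = 11, |A ∖ B| = 0.
(a) |A ∩ B| / |A| > 1/5: holds.
(b) |A ∩ B| / |A| < 3/4: fails.
(c) |A ∖ B| = 3: fails.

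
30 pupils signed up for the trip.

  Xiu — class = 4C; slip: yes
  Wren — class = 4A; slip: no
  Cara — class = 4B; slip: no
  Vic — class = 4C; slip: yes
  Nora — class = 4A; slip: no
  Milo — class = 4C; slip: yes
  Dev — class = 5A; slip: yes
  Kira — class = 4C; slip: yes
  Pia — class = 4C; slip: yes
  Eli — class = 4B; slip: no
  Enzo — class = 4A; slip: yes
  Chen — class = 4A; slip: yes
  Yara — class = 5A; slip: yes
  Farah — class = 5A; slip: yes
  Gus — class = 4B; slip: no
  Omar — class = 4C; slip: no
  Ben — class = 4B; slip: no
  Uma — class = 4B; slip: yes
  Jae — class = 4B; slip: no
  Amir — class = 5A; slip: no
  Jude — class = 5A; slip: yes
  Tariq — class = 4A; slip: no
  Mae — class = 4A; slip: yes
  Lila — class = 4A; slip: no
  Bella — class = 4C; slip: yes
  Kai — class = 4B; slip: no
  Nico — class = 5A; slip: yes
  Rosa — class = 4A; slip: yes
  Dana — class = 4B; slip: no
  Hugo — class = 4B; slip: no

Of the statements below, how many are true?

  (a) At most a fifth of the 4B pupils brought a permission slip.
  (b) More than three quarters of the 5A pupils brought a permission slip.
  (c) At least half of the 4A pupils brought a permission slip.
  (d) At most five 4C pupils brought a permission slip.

(a) 4B: |A| = 9, |A ∩ B| = 1; needs |A ∩ B| / |A| ≤ 1/5 — true.
(b) 5A: |A| = 6, |A ∩ B| = 5; needs |A ∩ B| / |A| > 3/4 — true.
(c) 4A: |A| = 8, |A ∩ B| = 4; needs |A ∩ B| ≥ |A ∖ B| — true.
(d) 4C: |A| = 7, |A ∩ B| = 6; needs |A ∩ B| ≤ 5 — false.

3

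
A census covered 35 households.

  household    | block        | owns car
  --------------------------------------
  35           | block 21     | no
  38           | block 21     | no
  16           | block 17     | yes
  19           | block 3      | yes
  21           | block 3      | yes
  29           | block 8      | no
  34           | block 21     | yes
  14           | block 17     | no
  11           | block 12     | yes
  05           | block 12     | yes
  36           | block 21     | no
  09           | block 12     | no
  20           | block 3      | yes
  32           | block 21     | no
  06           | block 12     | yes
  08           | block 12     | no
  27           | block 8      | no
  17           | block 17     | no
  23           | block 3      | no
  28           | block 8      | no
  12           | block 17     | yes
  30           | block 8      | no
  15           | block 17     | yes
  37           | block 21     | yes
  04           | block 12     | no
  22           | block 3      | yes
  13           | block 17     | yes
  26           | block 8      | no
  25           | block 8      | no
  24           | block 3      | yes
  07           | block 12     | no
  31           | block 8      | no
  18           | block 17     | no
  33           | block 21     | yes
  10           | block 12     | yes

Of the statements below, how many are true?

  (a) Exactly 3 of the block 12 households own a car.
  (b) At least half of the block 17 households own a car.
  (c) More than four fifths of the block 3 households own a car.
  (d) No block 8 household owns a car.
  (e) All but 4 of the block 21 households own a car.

(a) block 12: |A| = 8, |A ∩ B| = 4; needs |A ∩ B| = 3 — false.
(b) block 17: |A| = 7, |A ∩ B| = 4; needs |A ∩ B| ≥ |A ∖ B| — true.
(c) block 3: |A| = 6, |A ∩ B| = 5; needs |A ∩ B| / |A| > 4/5 — true.
(d) block 8: |A| = 7, |A ∩ B| = 0; needs A ∩ B = ∅ (|A ∩ B| = 0) — true.
(e) block 21: |A| = 7, |A ∩ B| = 3; needs |A ∖ B| = 4 — true.

4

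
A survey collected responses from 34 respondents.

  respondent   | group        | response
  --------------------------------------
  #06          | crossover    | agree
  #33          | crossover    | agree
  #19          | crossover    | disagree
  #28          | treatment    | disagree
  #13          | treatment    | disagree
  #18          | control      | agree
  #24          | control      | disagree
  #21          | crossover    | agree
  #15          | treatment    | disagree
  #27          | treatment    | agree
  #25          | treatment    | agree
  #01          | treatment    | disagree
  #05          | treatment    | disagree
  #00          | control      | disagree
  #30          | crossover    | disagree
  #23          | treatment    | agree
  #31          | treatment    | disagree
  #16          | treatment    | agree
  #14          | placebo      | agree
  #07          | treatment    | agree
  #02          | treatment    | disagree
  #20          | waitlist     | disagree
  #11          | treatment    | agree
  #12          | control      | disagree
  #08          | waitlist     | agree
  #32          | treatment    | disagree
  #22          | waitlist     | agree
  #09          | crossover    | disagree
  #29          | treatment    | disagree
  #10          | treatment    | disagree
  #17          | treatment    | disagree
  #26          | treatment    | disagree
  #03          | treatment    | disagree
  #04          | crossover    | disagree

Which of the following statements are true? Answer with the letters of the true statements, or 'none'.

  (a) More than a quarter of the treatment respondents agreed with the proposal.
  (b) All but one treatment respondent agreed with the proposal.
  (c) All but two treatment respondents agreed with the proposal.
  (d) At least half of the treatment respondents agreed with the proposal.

|A| = 19, |A ∩ B| = 6, |A ∖ B| = 13.
(a) |A ∩ B| / |A| > 1/4: holds.
(b) |A ∖ B| = 1: fails.
(c) |A ∖ B| = 2: fails.
(d) |A ∩ B| ≥ |A ∖ B|: fails.

(a)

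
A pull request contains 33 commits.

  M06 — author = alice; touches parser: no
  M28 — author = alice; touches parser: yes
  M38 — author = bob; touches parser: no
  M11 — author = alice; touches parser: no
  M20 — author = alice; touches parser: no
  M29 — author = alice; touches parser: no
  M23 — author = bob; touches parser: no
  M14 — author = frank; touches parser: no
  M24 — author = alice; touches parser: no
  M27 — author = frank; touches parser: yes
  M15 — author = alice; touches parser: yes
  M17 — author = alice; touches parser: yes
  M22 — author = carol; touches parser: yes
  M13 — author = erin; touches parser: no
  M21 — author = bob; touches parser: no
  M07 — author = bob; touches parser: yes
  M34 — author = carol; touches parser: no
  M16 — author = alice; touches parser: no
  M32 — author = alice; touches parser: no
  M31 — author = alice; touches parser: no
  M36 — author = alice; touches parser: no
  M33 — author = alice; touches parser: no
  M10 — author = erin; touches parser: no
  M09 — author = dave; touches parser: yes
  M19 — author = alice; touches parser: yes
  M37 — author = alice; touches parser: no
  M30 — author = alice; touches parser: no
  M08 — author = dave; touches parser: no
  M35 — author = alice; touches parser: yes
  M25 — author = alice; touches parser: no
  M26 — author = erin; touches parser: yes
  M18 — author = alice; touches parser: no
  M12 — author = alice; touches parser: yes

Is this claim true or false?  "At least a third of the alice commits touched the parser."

False

The determiner here denotes the relation: |A ∩ B| / |A| ≥ 1/3.
|A| = 20, |A ∩ B| = 6, |A ∖ B| = 14.
|A ∩ B|/|A| = 6/20, so the statement is false.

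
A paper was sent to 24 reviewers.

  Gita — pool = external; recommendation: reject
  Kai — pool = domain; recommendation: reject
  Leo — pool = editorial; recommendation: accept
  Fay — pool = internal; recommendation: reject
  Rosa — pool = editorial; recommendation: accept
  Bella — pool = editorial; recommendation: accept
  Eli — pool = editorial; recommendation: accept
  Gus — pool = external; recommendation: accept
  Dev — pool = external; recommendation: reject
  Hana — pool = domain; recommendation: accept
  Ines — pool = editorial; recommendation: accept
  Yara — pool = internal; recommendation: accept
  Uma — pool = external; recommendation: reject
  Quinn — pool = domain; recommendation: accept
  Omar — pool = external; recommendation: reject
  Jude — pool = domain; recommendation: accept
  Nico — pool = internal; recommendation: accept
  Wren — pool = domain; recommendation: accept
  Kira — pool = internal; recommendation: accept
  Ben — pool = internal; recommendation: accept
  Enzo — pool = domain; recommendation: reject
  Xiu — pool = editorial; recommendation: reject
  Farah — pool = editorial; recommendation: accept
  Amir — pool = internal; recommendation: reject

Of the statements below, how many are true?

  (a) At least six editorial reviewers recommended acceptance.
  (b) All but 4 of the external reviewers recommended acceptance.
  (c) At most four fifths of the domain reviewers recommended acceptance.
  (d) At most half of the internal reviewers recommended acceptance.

3

(a) editorial: |A| = 7, |A ∩ B| = 6; needs |A ∩ B| ≥ 6 — true.
(b) external: |A| = 5, |A ∩ B| = 1; needs |A ∖ B| = 4 — true.
(c) domain: |A| = 6, |A ∩ B| = 4; needs |A ∩ B| / |A| ≤ 4/5 — true.
(d) internal: |A| = 6, |A ∩ B| = 4; needs |A ∩ B| ≤ |A ∖ B| — false.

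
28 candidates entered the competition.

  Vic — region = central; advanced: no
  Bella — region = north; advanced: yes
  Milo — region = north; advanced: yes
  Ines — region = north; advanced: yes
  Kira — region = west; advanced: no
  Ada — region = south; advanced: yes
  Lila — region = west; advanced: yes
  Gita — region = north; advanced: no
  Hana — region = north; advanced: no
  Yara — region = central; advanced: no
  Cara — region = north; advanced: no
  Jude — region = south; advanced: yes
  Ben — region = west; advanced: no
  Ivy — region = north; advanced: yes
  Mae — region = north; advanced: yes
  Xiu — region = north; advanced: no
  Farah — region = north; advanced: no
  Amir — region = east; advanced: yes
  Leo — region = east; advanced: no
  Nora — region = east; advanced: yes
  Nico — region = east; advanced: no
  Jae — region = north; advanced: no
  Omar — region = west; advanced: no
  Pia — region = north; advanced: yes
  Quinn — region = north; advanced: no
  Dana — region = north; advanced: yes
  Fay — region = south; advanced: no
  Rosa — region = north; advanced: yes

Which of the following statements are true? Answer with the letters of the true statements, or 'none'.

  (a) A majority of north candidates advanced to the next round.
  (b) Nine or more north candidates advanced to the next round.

|A| = 15, |A ∩ B| = 8, |A ∖ B| = 7.
(a) |A ∩ B| > |A ∖ B|: holds.
(b) |A ∩ B| ≥ 9: fails.

(a)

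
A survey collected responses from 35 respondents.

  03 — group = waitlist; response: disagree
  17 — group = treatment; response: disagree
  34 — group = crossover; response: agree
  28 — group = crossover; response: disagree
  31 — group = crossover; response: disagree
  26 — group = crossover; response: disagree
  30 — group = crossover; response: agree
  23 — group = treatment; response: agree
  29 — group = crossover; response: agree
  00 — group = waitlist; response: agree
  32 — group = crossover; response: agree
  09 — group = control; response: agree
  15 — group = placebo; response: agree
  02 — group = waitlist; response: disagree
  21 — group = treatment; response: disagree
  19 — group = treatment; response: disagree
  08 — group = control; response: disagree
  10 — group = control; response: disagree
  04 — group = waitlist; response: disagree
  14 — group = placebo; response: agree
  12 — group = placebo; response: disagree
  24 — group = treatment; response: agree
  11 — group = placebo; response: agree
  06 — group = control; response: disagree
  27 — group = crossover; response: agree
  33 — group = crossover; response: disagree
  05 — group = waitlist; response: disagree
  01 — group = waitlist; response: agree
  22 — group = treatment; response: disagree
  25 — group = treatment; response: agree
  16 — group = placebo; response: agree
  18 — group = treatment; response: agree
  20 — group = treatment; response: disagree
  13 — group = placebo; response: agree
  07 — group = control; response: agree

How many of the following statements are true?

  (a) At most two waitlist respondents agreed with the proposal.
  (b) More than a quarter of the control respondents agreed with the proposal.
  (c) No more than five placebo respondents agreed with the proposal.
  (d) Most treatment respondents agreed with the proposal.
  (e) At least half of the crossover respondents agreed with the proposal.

4

(a) waitlist: |A| = 6, |A ∩ B| = 2; needs |A ∩ B| ≤ 2 — true.
(b) control: |A| = 5, |A ∩ B| = 2; needs |A ∩ B| / |A| > 1/4 — true.
(c) placebo: |A| = 6, |A ∩ B| = 5; needs |A ∩ B| ≤ 5 — true.
(d) treatment: |A| = 9, |A ∩ B| = 4; needs |A ∩ B| > |A ∖ B| — false.
(e) crossover: |A| = 9, |A ∩ B| = 5; needs |A ∩ B| ≥ |A ∖ B| — true.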